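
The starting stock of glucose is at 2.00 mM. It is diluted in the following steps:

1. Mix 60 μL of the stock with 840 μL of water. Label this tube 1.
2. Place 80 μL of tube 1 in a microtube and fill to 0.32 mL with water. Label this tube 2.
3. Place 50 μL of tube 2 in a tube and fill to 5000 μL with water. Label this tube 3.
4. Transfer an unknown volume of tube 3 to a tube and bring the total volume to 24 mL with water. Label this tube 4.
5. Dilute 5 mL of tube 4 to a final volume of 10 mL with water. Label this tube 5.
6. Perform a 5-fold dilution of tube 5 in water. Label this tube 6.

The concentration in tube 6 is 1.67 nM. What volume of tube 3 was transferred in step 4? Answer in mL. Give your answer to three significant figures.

Step 1: 60 μL + 840 μL = 900 μL total → factor 900/60 = 15
Step 2: 80 μL brought to 0.32 mL → factor 320/80 = 4
Step 3: 50 μL brought to 5000 μL → factor 5000/50 = 100
Step 4: v brought to 24 mL → factor = 24 mL/v
Step 5: 5 mL brought to 10 mL → factor 10/5 = 2
Step 6: 5-fold → factor 5
Product of known-step factors = 60000
Overall factor = 2.00 mM / (1.67 nM) = 1.1976 × 10^6
Step-4 factor = 1.1976 × 10^6 / 60000 = 19.96
v = 24 mL / 19.96 = 1.20 mL

1.20 mL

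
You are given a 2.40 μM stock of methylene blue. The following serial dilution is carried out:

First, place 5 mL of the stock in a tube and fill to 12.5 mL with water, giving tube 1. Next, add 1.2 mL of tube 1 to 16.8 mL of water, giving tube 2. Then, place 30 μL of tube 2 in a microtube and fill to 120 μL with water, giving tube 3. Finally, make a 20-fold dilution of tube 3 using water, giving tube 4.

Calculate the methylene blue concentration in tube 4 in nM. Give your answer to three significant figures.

0.800 nM

Step 1: 5 mL brought to 12.5 mL → factor 12.5/5 = 2.5
Step 2: 1.2 mL + 16.8 mL = 18 mL total → factor 18/1.2 = 15
Step 3: 30 μL brought to 120 μL → factor 120/30 = 4
Step 4: 20-fold → factor 20
Dilution factor through tube 4 = 2.5 × 15 × 4 × 20 = 3000
[tube 4] = 2.40 μM / 3000 = 0.0008000 μM = 0.800 nM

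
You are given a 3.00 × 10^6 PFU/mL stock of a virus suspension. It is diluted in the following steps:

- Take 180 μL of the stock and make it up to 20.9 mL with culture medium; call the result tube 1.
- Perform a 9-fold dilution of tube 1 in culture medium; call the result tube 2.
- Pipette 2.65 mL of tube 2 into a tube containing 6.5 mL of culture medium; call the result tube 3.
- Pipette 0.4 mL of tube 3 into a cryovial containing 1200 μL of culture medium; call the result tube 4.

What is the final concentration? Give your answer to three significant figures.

208 PFU/mL

Step 1: 180 μL brought to 20.9 mL → factor 20900/180 = 116.11
Step 2: 9-fold → factor 9
Step 3: 2.65 mL + 6.5 mL = 9.15 mL total → factor 9.15/2.65 = 3.4528
Step 4: 0.4 mL + 1200 μL = 1.6 mL total → factor 1.6/0.4 = 4
Overall dilution factor = 116.11 × 9 × 3.4528 × 4 = 14433
Final = 3.00 × 10^6 PFU/mL / 14433 = 208 PFU/mL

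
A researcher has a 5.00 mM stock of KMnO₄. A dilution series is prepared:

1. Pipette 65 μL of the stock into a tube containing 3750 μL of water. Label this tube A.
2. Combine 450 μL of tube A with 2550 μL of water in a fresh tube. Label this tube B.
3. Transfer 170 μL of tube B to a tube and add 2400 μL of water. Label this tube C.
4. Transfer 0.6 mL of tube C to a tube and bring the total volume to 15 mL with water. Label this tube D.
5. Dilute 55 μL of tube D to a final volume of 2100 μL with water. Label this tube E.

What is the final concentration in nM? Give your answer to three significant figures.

Step 1: 65 μL + 3750 μL = 3815 μL total → factor 3815/65 = 58.692
Step 2: 450 μL + 2550 μL = 3000 μL total → factor 3000/450 = 6.6667
Step 3: 170 μL + 2400 μL = 2570 μL total → factor 2570/170 = 15.118
Step 4: 0.6 mL brought to 15 mL → factor 15/0.6 = 25
Step 5: 55 μL brought to 2100 μL → factor 2100/55 = 38.182
Overall dilution factor = 58.692 × 6.6667 × 15.118 × 25 × 38.182 = 5.6464 × 10^6
Final = 5.00 mM / 5.6464 × 10^6 = 8.855 × 10^-7 mM = 0.886 nM

0.886 nM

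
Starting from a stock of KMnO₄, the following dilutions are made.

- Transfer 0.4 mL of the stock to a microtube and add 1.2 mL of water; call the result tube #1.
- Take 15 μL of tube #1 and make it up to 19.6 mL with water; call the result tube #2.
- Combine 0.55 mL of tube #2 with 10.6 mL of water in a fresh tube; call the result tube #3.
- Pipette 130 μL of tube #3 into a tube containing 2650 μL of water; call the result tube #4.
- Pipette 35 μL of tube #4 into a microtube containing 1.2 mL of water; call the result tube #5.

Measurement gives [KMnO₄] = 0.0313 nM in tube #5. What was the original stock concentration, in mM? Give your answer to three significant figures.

2.50 mM

Step 1: 0.4 mL + 1.2 mL = 1.6 mL total → factor 1.6/0.4 = 4
Step 2: 15 μL brought to 19.6 mL → factor 19600/15 = 1306.7
Step 3: 0.55 mL + 10.6 mL = 11.15 mL total → factor 11.15/0.55 = 20.273
Step 4: 130 μL + 2650 μL = 2780 μL total → factor 2780/130 = 21.385
Step 5: 35 μL + 1.2 mL = 1235 μL total → factor 1235/35 = 35.286
Overall dilution factor = 4 × 1306.7 × 20.273 × 21.385 × 35.286 = 7.9953 × 10^7
Stock = 0.0313 nM × 7.9953 × 10^7 = 2.503 × 10^6 nM = 2.50 mM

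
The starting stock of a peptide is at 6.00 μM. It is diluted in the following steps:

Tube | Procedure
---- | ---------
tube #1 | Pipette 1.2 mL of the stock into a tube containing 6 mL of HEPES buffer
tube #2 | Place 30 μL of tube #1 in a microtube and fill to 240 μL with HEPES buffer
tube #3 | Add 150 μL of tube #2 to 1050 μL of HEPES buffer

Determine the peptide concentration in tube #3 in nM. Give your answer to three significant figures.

15.6 nM

Step 1: 1.2 mL + 6 mL = 7.2 mL total → factor 7.2/1.2 = 6
Step 2: 30 μL brought to 240 μL → factor 240/30 = 8
Step 3: 150 μL + 1050 μL = 1200 μL total → factor 1200/150 = 8
Overall dilution factor = 6 × 8 × 8 = 384
Final = 6.00 μM / 384 = 0.01562 μM = 15.6 nM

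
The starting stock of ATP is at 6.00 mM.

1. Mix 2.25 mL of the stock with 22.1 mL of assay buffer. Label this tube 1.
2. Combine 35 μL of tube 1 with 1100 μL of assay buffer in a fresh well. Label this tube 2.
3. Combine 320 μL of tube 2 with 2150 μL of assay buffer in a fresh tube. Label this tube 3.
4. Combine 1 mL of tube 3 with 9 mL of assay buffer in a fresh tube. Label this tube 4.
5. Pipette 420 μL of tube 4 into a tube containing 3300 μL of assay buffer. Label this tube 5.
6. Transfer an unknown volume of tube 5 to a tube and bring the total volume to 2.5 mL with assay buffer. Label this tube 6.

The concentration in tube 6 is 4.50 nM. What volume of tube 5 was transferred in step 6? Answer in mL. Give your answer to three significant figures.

Step 1: 2.25 mL + 22.1 mL = 24.35 mL total → factor 24.35/2.25 = 10.822
Step 2: 35 μL + 1100 μL = 1135 μL total → factor 1135/35 = 32.429
Step 3: 320 μL + 2150 μL = 2470 μL total → factor 2470/320 = 7.7188
Step 4: 1 mL + 9 mL = 10 mL total → factor 10/1 = 10
Step 5: 420 μL + 3300 μL = 3720 μL total → factor 3720/420 = 8.8571
Step 6: v brought to 2.5 mL → factor = 2.5 mL/v
Product of known-step factors = 2.3993 × 10^5
Overall factor = 6.00 mM / (4.50 nM) = 1.3333 × 10^6
Step-6 factor = 1.3333 × 10^6 / 2.3993 × 10^5 = 5.5572
v = 2.5 mL / 5.5572 = 0.450 mL

0.450 mL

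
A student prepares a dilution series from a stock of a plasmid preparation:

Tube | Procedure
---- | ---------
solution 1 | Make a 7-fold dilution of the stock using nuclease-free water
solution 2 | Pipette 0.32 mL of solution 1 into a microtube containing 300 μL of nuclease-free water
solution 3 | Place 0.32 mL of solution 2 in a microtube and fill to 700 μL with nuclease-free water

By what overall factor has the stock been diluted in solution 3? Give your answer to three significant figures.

29.7

Step 1: 7-fold → factor 7
Step 2: 0.32 mL + 300 μL = 0.62 mL total → factor 0.62/0.32 = 1.9375
Step 3: 0.32 mL brought to 700 μL → factor 0.7/0.32 = 2.1875
Overall dilution factor = 7 × 1.9375 × 2.1875 = 29.668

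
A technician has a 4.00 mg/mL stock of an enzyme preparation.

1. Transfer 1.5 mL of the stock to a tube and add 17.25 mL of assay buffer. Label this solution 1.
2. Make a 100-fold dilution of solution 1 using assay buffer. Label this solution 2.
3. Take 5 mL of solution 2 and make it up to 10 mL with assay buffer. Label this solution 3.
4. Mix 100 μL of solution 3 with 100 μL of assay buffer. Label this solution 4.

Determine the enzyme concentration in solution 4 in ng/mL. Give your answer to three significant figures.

Step 1: 1.5 mL + 17.25 mL = 18.75 mL total → factor 18.75/1.5 = 12.5
Step 2: 100-fold → factor 100
Step 3: 5 mL brought to 10 mL → factor 10/5 = 2
Step 4: 100 μL + 100 μL = 200 μL total → factor 200/100 = 2
Overall dilution factor = 12.5 × 100 × 2 × 2 = 5000
Final = 4.00 mg/mL / 5000 = 0.0008000 mg/mL = 800 ng/mL

800 ng/mL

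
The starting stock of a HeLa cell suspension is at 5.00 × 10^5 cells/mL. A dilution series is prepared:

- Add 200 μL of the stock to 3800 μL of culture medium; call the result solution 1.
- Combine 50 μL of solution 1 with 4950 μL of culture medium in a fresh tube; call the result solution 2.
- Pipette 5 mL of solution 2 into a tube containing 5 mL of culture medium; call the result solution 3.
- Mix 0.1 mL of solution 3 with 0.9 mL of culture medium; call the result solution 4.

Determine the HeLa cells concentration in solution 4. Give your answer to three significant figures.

Step 1: 200 μL + 3800 μL = 4000 μL total → factor 4000/200 = 20
Step 2: 50 μL + 4950 μL = 5000 μL total → factor 5000/50 = 100
Step 3: 5 mL + 5 mL = 10 mL total → factor 10/5 = 2
Step 4: 0.1 mL + 0.9 mL = 1 mL total → factor 1/0.1 = 10
Overall dilution factor = 20 × 100 × 2 × 10 = 40000
Final = 5.00 × 10^5 cells/mL / 40000 = 12.5 cells/mL

12.5 cells/mL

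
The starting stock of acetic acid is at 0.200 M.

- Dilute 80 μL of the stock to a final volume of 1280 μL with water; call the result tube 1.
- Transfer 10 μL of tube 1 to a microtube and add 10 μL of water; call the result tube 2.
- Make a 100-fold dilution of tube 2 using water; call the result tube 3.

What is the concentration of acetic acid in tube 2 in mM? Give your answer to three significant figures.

6.25 mM

Step 1: 80 μL brought to 1280 μL → factor 1280/80 = 16
Step 2: 10 μL + 10 μL = 20 μL total → factor 20/10 = 2
Dilution factor through tube 2 = 16 × 2 = 32
[tube 2] = 0.200 M / 32 = 0.006250 M = 6.25 mM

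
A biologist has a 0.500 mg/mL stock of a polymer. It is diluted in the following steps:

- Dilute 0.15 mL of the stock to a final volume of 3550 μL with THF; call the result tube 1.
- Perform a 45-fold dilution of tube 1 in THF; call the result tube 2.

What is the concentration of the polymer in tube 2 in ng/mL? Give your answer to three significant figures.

Step 1: 0.15 mL brought to 3550 μL → factor 3.55/0.15 = 23.667
Step 2: 45-fold → factor 45
Overall dilution factor = 23.667 × 45 = 1065
Final = 0.500 mg/mL / 1065 = 0.0004695 mg/mL = 469 ng/mL

469 ng/mL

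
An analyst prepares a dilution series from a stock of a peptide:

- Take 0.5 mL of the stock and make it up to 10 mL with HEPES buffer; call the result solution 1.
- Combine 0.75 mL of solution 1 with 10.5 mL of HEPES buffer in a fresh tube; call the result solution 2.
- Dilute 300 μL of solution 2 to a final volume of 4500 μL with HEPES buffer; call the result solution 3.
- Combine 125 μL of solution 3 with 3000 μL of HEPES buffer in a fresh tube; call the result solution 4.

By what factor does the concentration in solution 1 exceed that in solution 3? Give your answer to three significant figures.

225

Step 1: 0.5 mL brought to 10 mL → factor 10/0.5 = 20
Step 2: 0.75 mL + 10.5 mL = 11.25 mL total → factor 11.25/0.75 = 15
Step 3: 300 μL brought to 4500 μL → factor 4500/300 = 15
Dilution factor to solution 1 = 20; to solution 3 = 4500
[solution 1]/[solution 3] = (factor to solution 3)/(factor to solution 1) = 4500/20 = 225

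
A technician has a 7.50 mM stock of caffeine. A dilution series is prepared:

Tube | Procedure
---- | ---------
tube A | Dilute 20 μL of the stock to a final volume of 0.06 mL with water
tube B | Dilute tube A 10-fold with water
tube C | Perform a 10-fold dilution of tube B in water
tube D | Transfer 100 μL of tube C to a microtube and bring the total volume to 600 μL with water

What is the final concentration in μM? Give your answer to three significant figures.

4.17 μM

Step 1: 20 μL brought to 0.06 mL → factor 60/20 = 3
Step 2: 10-fold → factor 10
Step 3: 10-fold → factor 10
Step 4: 100 μL brought to 600 μL → factor 600/100 = 6
Overall dilution factor = 3 × 10 × 10 × 6 = 1800
Final = 7.50 mM / 1800 = 0.004167 mM = 4.17 μM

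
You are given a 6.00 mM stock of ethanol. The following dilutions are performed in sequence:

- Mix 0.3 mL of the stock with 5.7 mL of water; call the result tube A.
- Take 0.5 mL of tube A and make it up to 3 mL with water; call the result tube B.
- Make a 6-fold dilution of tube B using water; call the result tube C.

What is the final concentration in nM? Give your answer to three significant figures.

8.33 × 10^3 nM

Step 1: 0.3 mL + 5.7 mL = 6 mL total → factor 6/0.3 = 20
Step 2: 0.5 mL brought to 3 mL → factor 3/0.5 = 6
Step 3: 6-fold → factor 6
Overall dilution factor = 20 × 6 × 6 = 720
Final = 6.00 mM / 720 = 0.008333 mM = 8.33 × 10^3 nM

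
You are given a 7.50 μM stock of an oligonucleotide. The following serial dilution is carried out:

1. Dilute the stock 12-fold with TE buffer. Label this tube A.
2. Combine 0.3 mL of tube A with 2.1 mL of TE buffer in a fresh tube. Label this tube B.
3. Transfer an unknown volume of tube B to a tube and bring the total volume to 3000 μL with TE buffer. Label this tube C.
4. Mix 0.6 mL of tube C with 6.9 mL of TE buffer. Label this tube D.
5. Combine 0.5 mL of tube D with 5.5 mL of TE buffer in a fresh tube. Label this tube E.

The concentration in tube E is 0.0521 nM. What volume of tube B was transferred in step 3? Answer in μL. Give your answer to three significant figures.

300 μL

Step 1: 12-fold → factor 12
Step 2: 0.3 mL + 2.1 mL = 2.4 mL total → factor 2.4/0.3 = 8
Step 3: v brought to 3000 μL → factor = 3000 μL/v
Step 4: 0.6 mL + 6.9 mL = 7.5 mL total → factor 7.5/0.6 = 12.5
Step 5: 0.5 mL + 5.5 mL = 6 mL total → factor 6/0.5 = 12
Product of known-step factors = 14400
Overall factor = 7.50 μM / (0.0521 nM) = 1.4395 × 10^5
Step-3 factor = 1.4395 × 10^5 / 14400 = 9.9968
v = 3000 μL / 9.9968 = 300 μL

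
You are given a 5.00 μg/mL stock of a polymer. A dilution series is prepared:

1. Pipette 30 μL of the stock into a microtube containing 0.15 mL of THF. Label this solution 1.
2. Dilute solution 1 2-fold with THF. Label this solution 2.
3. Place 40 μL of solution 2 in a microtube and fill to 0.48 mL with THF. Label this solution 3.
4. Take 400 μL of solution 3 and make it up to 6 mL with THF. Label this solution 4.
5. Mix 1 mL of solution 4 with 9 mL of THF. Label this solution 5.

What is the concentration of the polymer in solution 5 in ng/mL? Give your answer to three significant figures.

0.231 ng/mL

Step 1: 30 μL + 0.15 mL = 180 μL total → factor 180/30 = 6
Step 2: 2-fold → factor 2
Step 3: 40 μL brought to 0.48 mL → factor 480/40 = 12
Step 4: 400 μL brought to 6 mL → factor 6000/400 = 15
Step 5: 1 mL + 9 mL = 10 mL total → factor 10/1 = 10
Overall dilution factor = 6 × 2 × 12 × 15 × 10 = 21600
Final = 5.00 μg/mL / 21600 = 0.0002315 μg/mL = 0.231 ng/mL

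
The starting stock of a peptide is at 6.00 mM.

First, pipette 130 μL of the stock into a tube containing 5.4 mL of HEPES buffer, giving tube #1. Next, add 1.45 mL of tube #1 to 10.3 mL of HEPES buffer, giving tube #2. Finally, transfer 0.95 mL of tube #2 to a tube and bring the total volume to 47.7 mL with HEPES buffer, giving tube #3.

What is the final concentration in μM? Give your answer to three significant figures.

0.347 μM

Step 1: 130 μL + 5.4 mL = 5530 μL total → factor 5530/130 = 42.538
Step 2: 1.45 mL + 10.3 mL = 11.75 mL total → factor 11.75/1.45 = 8.1034
Step 3: 0.95 mL brought to 47.7 mL → factor 47.7/0.95 = 50.211
Overall dilution factor = 42.538 × 8.1034 × 50.211 = 17308
Final = 6.00 mM / 17308 = 0.0003467 mM = 0.347 μM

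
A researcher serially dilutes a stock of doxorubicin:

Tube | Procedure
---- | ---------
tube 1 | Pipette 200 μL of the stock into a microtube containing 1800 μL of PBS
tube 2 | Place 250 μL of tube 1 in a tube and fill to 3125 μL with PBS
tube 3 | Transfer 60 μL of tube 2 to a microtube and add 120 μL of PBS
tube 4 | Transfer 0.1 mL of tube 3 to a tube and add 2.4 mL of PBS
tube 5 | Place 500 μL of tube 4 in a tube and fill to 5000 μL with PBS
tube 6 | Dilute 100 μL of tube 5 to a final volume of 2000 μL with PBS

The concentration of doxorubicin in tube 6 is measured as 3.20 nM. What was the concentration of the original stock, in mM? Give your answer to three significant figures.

6.00 mM

Step 1: 200 μL + 1800 μL = 2000 μL total → factor 2000/200 = 10
Step 2: 250 μL brought to 3125 μL → factor 3125/250 = 12.5
Step 3: 60 μL + 120 μL = 180 μL total → factor 180/60 = 3
Step 4: 0.1 mL + 2.4 mL = 2.5 mL total → factor 2.5/0.1 = 25
Step 5: 500 μL brought to 5000 μL → factor 5000/500 = 10
Step 6: 100 μL brought to 2000 μL → factor 2000/100 = 20
Overall dilution factor = 10 × 12.5 × 3 × 25 × 10 × 20 = 1.875 × 10^6
Stock = 3.20 nM × 1.875 × 10^6 = 6.000 × 10^6 nM = 6.00 mM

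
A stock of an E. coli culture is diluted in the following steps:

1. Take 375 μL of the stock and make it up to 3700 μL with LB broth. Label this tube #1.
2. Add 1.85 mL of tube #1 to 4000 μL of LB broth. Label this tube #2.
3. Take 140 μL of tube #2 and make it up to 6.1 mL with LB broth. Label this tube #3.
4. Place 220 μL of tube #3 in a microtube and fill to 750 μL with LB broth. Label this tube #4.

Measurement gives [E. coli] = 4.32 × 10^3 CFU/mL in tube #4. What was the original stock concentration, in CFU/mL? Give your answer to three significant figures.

Step 1: 375 μL brought to 3700 μL → factor 3700/375 = 9.8667
Step 2: 1.85 mL + 4000 μL = 5.85 mL total → factor 5.85/1.85 = 3.1622
Step 3: 140 μL brought to 6.1 mL → factor 6100/140 = 43.571
Step 4: 220 μL brought to 750 μL → factor 750/220 = 3.4091
Overall dilution factor = 9.8667 × 3.1622 × 43.571 × 3.4091 = 4634.4
Stock = 4.32 × 10^3 CFU/mL × 4634.4 = 2.00 × 10^7 CFU/mL

2.00 × 10^7 CFU/mL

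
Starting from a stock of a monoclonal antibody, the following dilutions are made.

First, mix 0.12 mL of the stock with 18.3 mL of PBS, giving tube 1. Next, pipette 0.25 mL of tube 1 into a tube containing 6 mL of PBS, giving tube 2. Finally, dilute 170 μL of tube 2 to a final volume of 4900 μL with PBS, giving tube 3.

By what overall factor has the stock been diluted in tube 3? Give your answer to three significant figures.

1.11 × 10^5

Step 1: 0.12 mL + 18.3 mL = 18.42 mL total → factor 18.42/0.12 = 153.5
Step 2: 0.25 mL + 6 mL = 6.25 mL total → factor 6.25/0.25 = 25
Step 3: 170 μL brought to 4900 μL → factor 4900/170 = 28.824
Overall dilution factor = 153.5 × 25 × 28.824 = 1.1061 × 10^5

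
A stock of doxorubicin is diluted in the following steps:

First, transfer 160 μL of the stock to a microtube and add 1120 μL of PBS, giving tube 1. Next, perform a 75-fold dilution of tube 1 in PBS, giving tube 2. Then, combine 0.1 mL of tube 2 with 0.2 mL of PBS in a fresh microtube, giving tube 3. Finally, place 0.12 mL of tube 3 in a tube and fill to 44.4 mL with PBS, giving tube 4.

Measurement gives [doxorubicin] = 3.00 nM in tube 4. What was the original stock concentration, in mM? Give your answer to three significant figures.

2.00 mM

Step 1: 160 μL + 1120 μL = 1280 μL total → factor 1280/160 = 8
Step 2: 75-fold → factor 75
Step 3: 0.1 mL + 0.2 mL = 0.3 mL total → factor 0.3/0.1 = 3
Step 4: 0.12 mL brought to 44.4 mL → factor 44.4/0.12 = 370
Overall dilution factor = 8 × 75 × 3 × 370 = 6.66 × 10^5
Stock = 3.00 nM × 6.66 × 10^5 = 1.998 × 10^6 nM = 2.00 mM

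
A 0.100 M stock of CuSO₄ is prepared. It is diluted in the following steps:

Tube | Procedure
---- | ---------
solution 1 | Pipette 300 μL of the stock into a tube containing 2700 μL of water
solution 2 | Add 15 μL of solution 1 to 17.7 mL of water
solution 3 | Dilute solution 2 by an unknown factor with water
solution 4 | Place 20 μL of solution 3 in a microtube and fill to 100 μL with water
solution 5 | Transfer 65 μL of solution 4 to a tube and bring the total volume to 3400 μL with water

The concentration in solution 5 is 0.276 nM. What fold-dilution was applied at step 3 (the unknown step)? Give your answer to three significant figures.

Step 1: 300 μL + 2700 μL = 3000 μL total → factor 3000/300 = 10
Step 2: 15 μL + 17.7 mL = 17715 μL total → factor 17715/15 = 1181
Step 3: unknown factor x
Step 4: 20 μL brought to 100 μL → factor 100/20 = 5
Step 5: 65 μL brought to 3400 μL → factor 3400/65 = 52.308
Product of known-step factors = 3.0888 × 10^6
Overall factor = 0.100 M / (0.276 nM) = 3.6232 × 10^8
x = 3.6232 × 10^8 / 3.0888 × 10^6 = 117

117-fold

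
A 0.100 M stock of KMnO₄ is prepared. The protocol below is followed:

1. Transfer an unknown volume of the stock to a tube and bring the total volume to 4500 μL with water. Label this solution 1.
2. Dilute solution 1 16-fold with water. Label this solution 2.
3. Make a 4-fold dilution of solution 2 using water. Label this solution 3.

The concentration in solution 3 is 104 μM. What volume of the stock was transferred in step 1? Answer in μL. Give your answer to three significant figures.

Step 1: v brought to 4500 μL → factor = 4500 μL/v
Step 2: 16-fold → factor 16
Step 3: 4-fold → factor 4
Product of known-step factors = 64
Overall factor = 0.100 M / (104 μM) = 961.54
Step-1 factor = 961.54 / 64 = 15.024
v = 4500 μL / 15.024 = 300 μL

300 μL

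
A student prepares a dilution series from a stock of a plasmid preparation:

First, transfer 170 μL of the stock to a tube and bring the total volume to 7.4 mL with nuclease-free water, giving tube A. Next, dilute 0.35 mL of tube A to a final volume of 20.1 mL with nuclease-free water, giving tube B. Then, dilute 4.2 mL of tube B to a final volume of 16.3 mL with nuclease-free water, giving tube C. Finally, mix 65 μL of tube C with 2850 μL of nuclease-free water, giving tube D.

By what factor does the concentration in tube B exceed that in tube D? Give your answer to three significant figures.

174

Step 1: 170 μL brought to 7.4 mL → factor 7400/170 = 43.529
Step 2: 0.35 mL brought to 20.1 mL → factor 20.1/0.35 = 57.429
Step 3: 4.2 mL brought to 16.3 mL → factor 16.3/4.2 = 3.881
Step 4: 65 μL + 2850 μL = 2915 μL total → factor 2915/65 = 44.846
Dilution factor to tube B = 2499.8; to tube D = 4.3509 × 10^5
[tube B]/[tube D] = (factor to tube D)/(factor to tube B) = 4.3509 × 10^5/2499.8 = 174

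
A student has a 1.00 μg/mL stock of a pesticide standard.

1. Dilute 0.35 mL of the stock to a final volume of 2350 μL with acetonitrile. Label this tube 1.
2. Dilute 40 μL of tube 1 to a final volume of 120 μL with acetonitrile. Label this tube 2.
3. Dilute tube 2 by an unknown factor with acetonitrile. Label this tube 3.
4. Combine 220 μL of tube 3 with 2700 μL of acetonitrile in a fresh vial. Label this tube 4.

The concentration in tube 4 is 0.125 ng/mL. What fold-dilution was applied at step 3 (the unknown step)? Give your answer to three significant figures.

29.9-fold

Step 1: 0.35 mL brought to 2350 μL → factor 2.35/0.35 = 6.7143
Step 2: 40 μL brought to 120 μL → factor 120/40 = 3
Step 3: unknown factor x
Step 4: 220 μL + 2700 μL = 2920 μL total → factor 2920/220 = 13.273
Product of known-step factors = 267.35
Overall factor = 1.00 μg/mL / (0.125 ng/mL) = 8000
x = 8000 / 267.35 = 29.9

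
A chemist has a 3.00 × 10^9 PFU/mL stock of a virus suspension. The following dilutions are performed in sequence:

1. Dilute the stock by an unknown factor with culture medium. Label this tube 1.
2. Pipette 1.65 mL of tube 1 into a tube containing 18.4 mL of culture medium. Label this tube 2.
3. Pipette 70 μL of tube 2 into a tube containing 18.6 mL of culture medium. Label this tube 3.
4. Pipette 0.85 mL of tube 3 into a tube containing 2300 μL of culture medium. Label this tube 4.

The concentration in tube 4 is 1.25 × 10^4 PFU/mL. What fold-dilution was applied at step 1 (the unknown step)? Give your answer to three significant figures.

20.0-fold

Step 1: unknown factor x
Step 2: 1.65 mL + 18.4 mL = 20.05 mL total → factor 20.05/1.65 = 12.152
Step 3: 70 μL + 18.6 mL = 18670 μL total → factor 18670/70 = 266.71
Step 4: 0.85 mL + 2300 μL = 3.15 mL total → factor 3.15/0.85 = 3.7059
Product of known-step factors = 12011
Overall factor = 3.00 × 10^9 PFU/mL / (1.25 × 10^4 PFU/mL) = 2.4 × 10^5
x = 2.4 × 10^5 / 12011 = 20.0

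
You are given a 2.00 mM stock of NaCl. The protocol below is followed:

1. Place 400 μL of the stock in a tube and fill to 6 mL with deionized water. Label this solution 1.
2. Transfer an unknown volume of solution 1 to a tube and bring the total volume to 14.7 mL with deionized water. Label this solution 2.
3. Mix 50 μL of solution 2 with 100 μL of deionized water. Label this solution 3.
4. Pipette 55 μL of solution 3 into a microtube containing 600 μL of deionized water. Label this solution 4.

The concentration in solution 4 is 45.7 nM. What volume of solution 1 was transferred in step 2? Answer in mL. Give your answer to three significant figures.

0.180 mL

Step 1: 400 μL brought to 6 mL → factor 6000/400 = 15
Step 2: v brought to 14.7 mL → factor = 14.7 mL/v
Step 3: 50 μL + 100 μL = 150 μL total → factor 150/50 = 3
Step 4: 55 μL + 600 μL = 655 μL total → factor 655/55 = 11.909
Product of known-step factors = 535.91
Overall factor = 2.00 mM / (45.7 nM) = 43764
Step-2 factor = 43764 / 535.91 = 81.663
v = 14.7 mL / 81.663 = 0.180 mL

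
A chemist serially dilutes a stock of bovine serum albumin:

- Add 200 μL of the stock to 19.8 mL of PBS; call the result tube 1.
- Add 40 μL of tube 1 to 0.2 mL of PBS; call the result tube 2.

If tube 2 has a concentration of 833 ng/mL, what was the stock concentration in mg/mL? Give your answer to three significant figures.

Step 1: 200 μL + 19.8 mL = 20000 μL total → factor 20000/200 = 100
Step 2: 40 μL + 0.2 mL = 240 μL total → factor 240/40 = 6
Overall dilution factor = 100 × 6 = 600
Stock = 833 ng/mL × 600 = 4.998 × 10^5 ng/mL = 0.500 mg/mL

0.500 mg/mL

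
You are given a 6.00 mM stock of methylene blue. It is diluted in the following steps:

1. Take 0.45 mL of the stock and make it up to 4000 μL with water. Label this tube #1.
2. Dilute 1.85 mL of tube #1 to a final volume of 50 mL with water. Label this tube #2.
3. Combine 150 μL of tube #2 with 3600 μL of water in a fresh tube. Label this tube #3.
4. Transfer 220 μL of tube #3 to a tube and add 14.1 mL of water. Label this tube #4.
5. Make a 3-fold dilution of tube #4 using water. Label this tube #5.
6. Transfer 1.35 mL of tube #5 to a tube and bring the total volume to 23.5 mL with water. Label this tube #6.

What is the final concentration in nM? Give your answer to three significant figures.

0.294 nM

Step 1: 0.45 mL brought to 4000 μL → factor 4/0.45 = 8.8889
Step 2: 1.85 mL brought to 50 mL → factor 50/1.85 = 27.027
Step 3: 150 μL + 3600 μL = 3750 μL total → factor 3750/150 = 25
Step 4: 220 μL + 14.1 mL = 14320 μL total → factor 14320/220 = 65.091
Step 5: 3-fold → factor 3
Step 6: 1.35 mL brought to 23.5 mL → factor 23.5/1.35 = 17.407
Overall dilution factor = 8.8889 × 27.027 × 25 × 65.091 × 3 × 17.407 = 2.0416 × 10^7
Final = 6.00 mM / 2.0416 × 10^7 = 2.939 × 10^-7 mM = 0.294 nM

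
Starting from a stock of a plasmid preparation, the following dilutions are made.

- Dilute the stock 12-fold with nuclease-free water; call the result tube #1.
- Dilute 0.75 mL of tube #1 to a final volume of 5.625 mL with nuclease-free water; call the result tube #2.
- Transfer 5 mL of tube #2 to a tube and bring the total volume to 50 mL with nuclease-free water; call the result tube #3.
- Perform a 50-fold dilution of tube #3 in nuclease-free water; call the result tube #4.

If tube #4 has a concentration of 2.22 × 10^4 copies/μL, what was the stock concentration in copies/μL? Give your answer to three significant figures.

Step 1: 12-fold → factor 12
Step 2: 0.75 mL brought to 5.625 mL → factor 5.625/0.75 = 7.5
Step 3: 5 mL brought to 50 mL → factor 50/5 = 10
Step 4: 50-fold → factor 50
Overall dilution factor = 12 × 7.5 × 10 × 50 = 45000
Stock = 2.22 × 10^4 copies/μL × 45000 = 9.99 × 10^8 copies/μL

9.99 × 10^8 copies/μL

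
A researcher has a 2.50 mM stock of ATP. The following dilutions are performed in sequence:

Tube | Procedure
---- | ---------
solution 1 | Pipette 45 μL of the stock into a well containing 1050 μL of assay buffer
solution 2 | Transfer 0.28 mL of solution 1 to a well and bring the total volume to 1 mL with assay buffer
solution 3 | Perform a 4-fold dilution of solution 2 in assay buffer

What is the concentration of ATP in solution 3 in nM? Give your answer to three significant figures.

7.19 × 10^3 nM

Step 1: 45 μL + 1050 μL = 1095 μL total → factor 1095/45 = 24.333
Step 2: 0.28 mL brought to 1 mL → factor 1/0.28 = 3.5714
Step 3: 4-fold → factor 4
Overall dilution factor = 24.333 × 3.5714 × 4 = 347.62
Final = 2.50 mM / 347.62 = 0.007192 mM = 7.19 × 10^3 nM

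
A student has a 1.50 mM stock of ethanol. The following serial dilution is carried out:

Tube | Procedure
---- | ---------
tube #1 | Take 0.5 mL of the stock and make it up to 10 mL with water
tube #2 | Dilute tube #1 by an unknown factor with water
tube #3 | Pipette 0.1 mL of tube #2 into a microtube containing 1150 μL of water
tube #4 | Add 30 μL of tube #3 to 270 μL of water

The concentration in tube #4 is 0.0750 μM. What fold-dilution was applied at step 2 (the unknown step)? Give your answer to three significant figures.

8.00-fold

Step 1: 0.5 mL brought to 10 mL → factor 10/0.5 = 20
Step 2: unknown factor x
Step 3: 0.1 mL + 1150 μL = 1.25 mL total → factor 1.25/0.1 = 12.5
Step 4: 30 μL + 270 μL = 300 μL total → factor 300/30 = 10
Product of known-step factors = 2500
Overall factor = 1.50 mM / (0.0750 μM) = 20000
x = 20000 / 2500 = 8.00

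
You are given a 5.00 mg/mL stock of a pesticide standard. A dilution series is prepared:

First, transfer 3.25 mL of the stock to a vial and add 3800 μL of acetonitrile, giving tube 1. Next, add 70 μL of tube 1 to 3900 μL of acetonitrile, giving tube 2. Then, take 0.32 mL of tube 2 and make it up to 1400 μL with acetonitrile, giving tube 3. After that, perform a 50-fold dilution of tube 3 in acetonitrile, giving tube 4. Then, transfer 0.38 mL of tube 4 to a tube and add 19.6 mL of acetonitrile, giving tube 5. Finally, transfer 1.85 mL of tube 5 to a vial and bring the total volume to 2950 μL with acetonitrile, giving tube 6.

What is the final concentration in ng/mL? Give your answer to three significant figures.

2.22 ng/mL

Step 1: 3.25 mL + 3800 μL = 7.05 mL total → factor 7.05/3.25 = 2.1692
Step 2: 70 μL + 3900 μL = 3970 μL total → factor 3970/70 = 56.714
Step 3: 0.32 mL brought to 1400 μL → factor 1.4/0.32 = 4.375
Step 4: 50-fold → factor 50
Step 5: 0.38 mL + 19.6 mL = 19.98 mL total → factor 19.98/0.38 = 52.579
Step 6: 1.85 mL brought to 2950 μL → factor 2.95/1.85 = 1.5946
Overall dilution factor = 2.1692 × 56.714 × 4.375 × 50 × 52.579 × 1.5946 = 2.2564 × 10^6
Final = 5.00 mg/mL / 2.2564 × 10^6 = 2.216 × 10^-6 mg/mL = 2.22 ng/mL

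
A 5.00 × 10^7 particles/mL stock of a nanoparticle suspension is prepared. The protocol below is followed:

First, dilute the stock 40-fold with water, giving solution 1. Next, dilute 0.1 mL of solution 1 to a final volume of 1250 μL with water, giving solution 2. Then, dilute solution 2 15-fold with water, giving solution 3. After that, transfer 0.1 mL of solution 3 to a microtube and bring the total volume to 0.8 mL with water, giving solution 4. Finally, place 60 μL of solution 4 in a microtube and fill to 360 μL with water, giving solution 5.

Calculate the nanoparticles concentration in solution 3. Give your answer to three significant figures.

Step 1: 40-fold → factor 40
Step 2: 0.1 mL brought to 1250 μL → factor 1.25/0.1 = 12.5
Step 3: 15-fold → factor 15
Dilution factor through solution 3 = 40 × 12.5 × 15 = 7500
[solution 3] = 5.00 × 10^7 particles/mL / 7500 = 6.67 × 10^3 particles/mL

6.67 × 10^3 particles/mL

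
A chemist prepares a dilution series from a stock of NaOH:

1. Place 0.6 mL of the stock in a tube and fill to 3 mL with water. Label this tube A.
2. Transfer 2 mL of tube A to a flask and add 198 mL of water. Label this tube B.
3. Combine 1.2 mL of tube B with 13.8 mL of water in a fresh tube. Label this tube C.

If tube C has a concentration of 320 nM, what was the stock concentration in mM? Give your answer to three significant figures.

2.00 mM

Step 1: 0.6 mL brought to 3 mL → factor 3/0.6 = 5
Step 2: 2 mL + 198 mL = 200 mL total → factor 200/2 = 100
Step 3: 1.2 mL + 13.8 mL = 15 mL total → factor 15/1.2 = 12.5
Overall dilution factor = 5 × 100 × 12.5 = 6250
Stock = 320 nM × 6250 = 2.000 × 10^6 nM = 2.00 mM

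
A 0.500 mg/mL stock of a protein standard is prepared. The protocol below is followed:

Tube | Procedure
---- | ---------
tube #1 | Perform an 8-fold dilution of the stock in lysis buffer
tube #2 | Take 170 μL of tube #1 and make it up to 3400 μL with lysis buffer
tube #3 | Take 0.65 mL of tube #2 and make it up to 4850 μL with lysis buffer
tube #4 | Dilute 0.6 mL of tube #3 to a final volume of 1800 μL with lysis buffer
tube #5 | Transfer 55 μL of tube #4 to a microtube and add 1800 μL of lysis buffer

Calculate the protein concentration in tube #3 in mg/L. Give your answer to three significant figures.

Step 1: 8-fold → factor 8
Step 2: 170 μL brought to 3400 μL → factor 3400/170 = 20
Step 3: 0.65 mL brought to 4850 μL → factor 4.85/0.65 = 7.4615
Dilution factor through tube #3 = 8 × 20 × 7.4615 = 1193.8
[tube #3] = 0.500 mg/mL / 1193.8 = 0.0004188 mg/mL = 0.419 mg/L

0.419 mg/L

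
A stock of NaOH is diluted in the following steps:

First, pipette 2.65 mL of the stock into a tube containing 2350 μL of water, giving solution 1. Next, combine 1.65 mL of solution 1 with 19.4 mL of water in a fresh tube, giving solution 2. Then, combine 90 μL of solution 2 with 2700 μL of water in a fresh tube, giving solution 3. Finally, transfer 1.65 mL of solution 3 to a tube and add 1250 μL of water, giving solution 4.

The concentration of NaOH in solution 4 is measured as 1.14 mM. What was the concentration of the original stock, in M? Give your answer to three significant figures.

Step 1: 2.65 mL + 2350 μL = 5 mL total → factor 5/2.65 = 1.8868
Step 2: 1.65 mL + 19.4 mL = 21.05 mL total → factor 21.05/1.65 = 12.758
Step 3: 90 μL + 2700 μL = 2790 μL total → factor 2790/90 = 31
Step 4: 1.65 mL + 1250 μL = 2.9 mL total → factor 2.9/1.65 = 1.7576
Overall dilution factor = 1.8868 × 12.758 × 31 × 1.7576 = 1311.5
Stock = 1.14 mM × 1311.5 = 1495 mM = 1.50 M

1.50 M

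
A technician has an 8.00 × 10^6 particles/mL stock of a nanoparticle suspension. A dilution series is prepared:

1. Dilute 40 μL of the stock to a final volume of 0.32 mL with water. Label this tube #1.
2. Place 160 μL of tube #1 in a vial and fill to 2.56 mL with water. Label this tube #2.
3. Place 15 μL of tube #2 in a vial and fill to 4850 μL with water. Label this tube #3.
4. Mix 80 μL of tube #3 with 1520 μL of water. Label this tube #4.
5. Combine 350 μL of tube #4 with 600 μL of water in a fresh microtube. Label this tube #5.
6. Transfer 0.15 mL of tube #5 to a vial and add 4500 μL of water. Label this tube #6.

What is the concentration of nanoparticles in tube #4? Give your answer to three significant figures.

Step 1: 40 μL brought to 0.32 mL → factor 320/40 = 8
Step 2: 160 μL brought to 2.56 mL → factor 2560/160 = 16
Step 3: 15 μL brought to 4850 μL → factor 4850/15 = 323.33
Step 4: 80 μL + 1520 μL = 1600 μL total → factor 1600/80 = 20
Dilution factor through tube #4 = 8 × 16 × 323.33 × 20 = 8.2773 × 10^5
[tube #4] = 8.00 × 10^6 particles/mL / 8.2773 × 10^5 = 9.66 particles/mL

9.66 particles/mL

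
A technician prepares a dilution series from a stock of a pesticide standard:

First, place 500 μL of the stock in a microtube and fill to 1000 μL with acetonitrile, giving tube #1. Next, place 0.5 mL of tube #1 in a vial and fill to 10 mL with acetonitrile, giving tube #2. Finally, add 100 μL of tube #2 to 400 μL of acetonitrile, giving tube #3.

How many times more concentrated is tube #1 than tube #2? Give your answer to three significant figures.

20.0

Step 1: 500 μL brought to 1000 μL → factor 1000/500 = 2
Step 2: 0.5 mL brought to 10 mL → factor 10/0.5 = 20
Dilution factor to tube #1 = 2; to tube #2 = 40
[tube #1]/[tube #2] = (factor to tube #2)/(factor to tube #1) = 40/2 = 20.0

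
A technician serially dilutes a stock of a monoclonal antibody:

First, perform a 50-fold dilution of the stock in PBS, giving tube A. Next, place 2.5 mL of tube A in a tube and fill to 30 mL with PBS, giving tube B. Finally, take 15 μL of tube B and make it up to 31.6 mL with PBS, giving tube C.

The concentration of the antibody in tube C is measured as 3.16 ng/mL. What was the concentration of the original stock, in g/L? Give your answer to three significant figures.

Step 1: 50-fold → factor 50
Step 2: 2.5 mL brought to 30 mL → factor 30/2.5 = 12
Step 3: 15 μL brought to 31.6 mL → factor 31600/15 = 2106.7
Overall dilution factor = 50 × 12 × 2106.7 = 1.264 × 10^6
Stock = 3.16 ng/mL × 1.264 × 10^6 = 3.994 × 10^6 ng/mL = 3.99 g/L

3.99 g/L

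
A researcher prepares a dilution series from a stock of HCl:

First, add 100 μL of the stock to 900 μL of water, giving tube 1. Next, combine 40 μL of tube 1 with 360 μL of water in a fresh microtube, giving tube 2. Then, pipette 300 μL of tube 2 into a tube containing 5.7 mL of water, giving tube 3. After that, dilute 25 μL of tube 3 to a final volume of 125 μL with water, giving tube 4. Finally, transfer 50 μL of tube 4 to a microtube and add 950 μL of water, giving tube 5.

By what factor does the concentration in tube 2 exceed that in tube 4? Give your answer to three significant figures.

Step 1: 100 μL + 900 μL = 1000 μL total → factor 1000/100 = 10
Step 2: 40 μL + 360 μL = 400 μL total → factor 400/40 = 10
Step 3: 300 μL + 5.7 mL = 6000 μL total → factor 6000/300 = 20
Step 4: 25 μL brought to 125 μL → factor 125/25 = 5
Dilution factor to tube 2 = 100; to tube 4 = 10000
[tube 2]/[tube 4] = (factor to tube 4)/(factor to tube 2) = 10000/100 = 100

100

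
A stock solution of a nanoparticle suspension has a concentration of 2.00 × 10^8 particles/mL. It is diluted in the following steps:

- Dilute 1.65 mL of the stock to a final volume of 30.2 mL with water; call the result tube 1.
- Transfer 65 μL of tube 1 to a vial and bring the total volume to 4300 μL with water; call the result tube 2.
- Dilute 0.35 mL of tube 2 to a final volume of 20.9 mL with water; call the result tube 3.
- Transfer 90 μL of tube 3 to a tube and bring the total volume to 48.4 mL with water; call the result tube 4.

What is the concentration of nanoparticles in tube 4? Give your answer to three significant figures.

5.14 particles/mL

Step 1: 1.65 mL brought to 30.2 mL → factor 30.2/1.65 = 18.303
Step 2: 65 μL brought to 4300 μL → factor 4300/65 = 66.154
Step 3: 0.35 mL brought to 20.9 mL → factor 20.9/0.35 = 59.714
Step 4: 90 μL brought to 48.4 mL → factor 48400/90 = 537.78
Overall dilution factor = 18.303 × 66.154 × 59.714 × 537.78 = 3.8883 × 10^7
Final = 2.00 × 10^8 particles/mL / 3.8883 × 10^7 = 5.14 particles/mL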